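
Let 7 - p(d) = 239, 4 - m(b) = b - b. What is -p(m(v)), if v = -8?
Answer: 232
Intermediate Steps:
m(b) = 4 (m(b) = 4 - (b - b) = 4 - 1*0 = 4 + 0 = 4)
p(d) = -232 (p(d) = 7 - 1*239 = 7 - 239 = -232)
-p(m(v)) = -1*(-232) = 232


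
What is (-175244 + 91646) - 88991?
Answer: -172589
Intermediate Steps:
(-175244 + 91646) - 88991 = -83598 - 88991 = -172589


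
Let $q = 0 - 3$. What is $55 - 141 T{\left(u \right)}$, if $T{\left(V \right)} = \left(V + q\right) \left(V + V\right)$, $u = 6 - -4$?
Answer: $-19685$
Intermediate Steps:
$q = -3$
$u = 10$ ($u = 6 + 4 = 10$)
$T{\left(V \right)} = 2 V \left(-3 + V\right)$ ($T{\left(V \right)} = \left(V - 3\right) \left(V + V\right) = \left(-3 + V\right) 2 V = 2 V \left(-3 + V\right)$)
$55 - 141 T{\left(u \right)} = 55 - 141 \cdot 2 \cdot 10 \left(-3 + 10\right) = 55 - 141 \cdot 2 \cdot 10 \cdot 7 = 55 - 19740 = -19685$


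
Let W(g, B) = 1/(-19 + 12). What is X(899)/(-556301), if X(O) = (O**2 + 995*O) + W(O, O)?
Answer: -11918941/3894107 ≈ -3.0608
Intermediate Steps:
W(g, B) = -1/7 (W(g, B) = 1/(-7) = -1/7)
X(O) = -1/7 + O**2 + 995*O (X(O) = (O**2 + 995*O) - 1/7 = -1/7 + O**2 + 995*O)
X(899)/(-556301) = (-1/7 + 899**2 + 995*899)/(-556301) = (-1/7 + 808201 + 894505)*(-1/556301) = (11918941/7)*(-1/556301) = -11918941/3894107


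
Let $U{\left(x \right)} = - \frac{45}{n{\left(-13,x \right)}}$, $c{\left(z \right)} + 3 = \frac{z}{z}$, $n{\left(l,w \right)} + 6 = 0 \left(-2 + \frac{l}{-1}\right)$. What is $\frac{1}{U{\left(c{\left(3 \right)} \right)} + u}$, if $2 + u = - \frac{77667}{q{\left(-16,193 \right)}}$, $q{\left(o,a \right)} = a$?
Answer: $- \frac{386}{153211} \approx -0.0025194$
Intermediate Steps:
$n{\left(l,w \right)} = -6$ ($n{\left(l,w \right)} = -6 + 0 \left(-2 + \frac{l}{-1}\right) = -6 + 0 \left(-2 + l \left(-1\right)\right) = -6 + 0 \left(-2 - l\right) = -6 + 0 = -6$)
$c{\left(z \right)} = -2$ ($c{\left(z \right)} = -3 + \frac{z}{z} = -3 + 1 = -2$)
$U{\left(x \right)} = \frac{15}{2}$ ($U{\left(x \right)} = - \frac{45}{-6} = \left(-45\right) \left(- \frac{1}{6}\right) = \frac{15}{2}$)
$u = - \frac{78053}{193}$ ($u = -2 - \frac{77667}{193} = - \frac{78053}{193} \approx -404.42$)
$\frac{1}{U{\left(c{\left(3 \right)} \right)} + u} = \frac{1}{\frac{15}{2} - \frac{78053}{193}} = \frac{1}{- \frac{153211}{386}} = - \frac{386}{153211}$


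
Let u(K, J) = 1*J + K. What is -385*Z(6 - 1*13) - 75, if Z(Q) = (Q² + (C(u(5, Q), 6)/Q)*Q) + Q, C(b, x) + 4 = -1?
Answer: -14320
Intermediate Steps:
u(K, J) = J + K
C(b, x) = -5 (C(b, x) = -4 - 1 = -5)
Z(Q) = -5 + Q + Q² (Z(Q) = (Q² + (-5/Q)*Q) + Q = (Q² - 5) + Q = (-5 + Q²) + Q = -5 + Q + Q²)
-385*Z(6 - 1*13) - 75 = -385*(-5 + (6 - 1*13) + (6 - 1*13)²) - 75 = -385*(-5 + (6 - 13) + (6 - 13)²) - 75 = -385*(-5 - 7 + (-7)²) - 75 = -385*(-5 - 7 + 49) - 75 = -385*37 - 75 = -14245 - 75 = -14320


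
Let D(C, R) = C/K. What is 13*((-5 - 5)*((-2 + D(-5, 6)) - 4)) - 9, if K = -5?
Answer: 641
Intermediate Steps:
D(C, R) = -C/5 (D(C, R) = C/(-5) = C*(-⅕) = -C/5)
13*((-5 - 5)*((-2 + D(-5, 6)) - 4)) - 9 = 13*((-5 - 5)*((-2 - ⅕*(-5)) - 4)) - 9 = 13*(-10*((-2 + 1) - 4)) - 9 = 13*(-10*(-1 - 4)) - 9 = 13*(-10*(-5)) - 9 = 13*50 - 9 = 650 - 9 = 641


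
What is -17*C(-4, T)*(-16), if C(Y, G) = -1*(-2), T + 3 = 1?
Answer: 544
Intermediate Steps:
T = -2 (T = -3 + 1 = -2)
C(Y, G) = 2
-17*C(-4, T)*(-16) = -17*2*(-16) = -34*(-16) = 544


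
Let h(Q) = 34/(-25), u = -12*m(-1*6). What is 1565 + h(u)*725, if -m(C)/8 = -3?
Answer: 579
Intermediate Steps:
m(C) = 24 (m(C) = -8*(-3) = 24)
u = -288 (u = -12*24 = -288)
h(Q) = -34/25 (h(Q) = 34*(-1/25) = -34/25)
1565 + h(u)*725 = 1565 - 34/25*725 = 1565 - 986 = 579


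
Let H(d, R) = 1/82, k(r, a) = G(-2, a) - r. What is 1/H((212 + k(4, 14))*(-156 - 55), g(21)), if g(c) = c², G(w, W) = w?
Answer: 82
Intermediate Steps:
k(r, a) = -2 - r
H(d, R) = 1/82
1/H((212 + k(4, 14))*(-156 - 55), g(21)) = 1/(1/82) = 82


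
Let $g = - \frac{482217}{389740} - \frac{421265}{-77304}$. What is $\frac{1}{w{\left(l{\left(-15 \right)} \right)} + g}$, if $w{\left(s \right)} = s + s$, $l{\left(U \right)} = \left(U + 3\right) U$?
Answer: $\frac{7532115240}{2743288115933} \approx 0.0027457$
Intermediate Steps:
$l{\left(U \right)} = U \left(3 + U\right)$ ($l{\left(U \right)} = \left(3 + U\right) U = U \left(3 + U\right)$)
$w{\left(s \right)} = 2 s$
$g = \frac{31726629533}{7532115240}$ ($g = \left(-482217\right) \frac{1}{389740} - - \frac{421265}{77304} = - \frac{482217}{389740} + \frac{421265}{77304} = \frac{31726629533}{7532115240} \approx 4.2122$)
$\frac{1}{w{\left(l{\left(-15 \right)} \right)} + g} = \frac{1}{2 \left(- 15 \left(3 - 15\right)\right) + \frac{31726629533}{7532115240}} = \frac{1}{2 \left(\left(-15\right) \left(-12\right)\right) + \frac{31726629533}{7532115240}} = \frac{1}{2 \cdot 180 + \frac{31726629533}{7532115240}} = \frac{1}{360 + \frac{31726629533}{7532115240}} = \frac{1}{\frac{2743288115933}{7532115240}} = \frac{7532115240}{2743288115933}$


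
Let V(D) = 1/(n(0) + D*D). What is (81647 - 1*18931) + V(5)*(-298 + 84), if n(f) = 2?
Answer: 1693118/27 ≈ 62708.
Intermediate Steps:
V(D) = 1/(2 + D²) (V(D) = 1/(2 + D*D) = 1/(2 + D²))
(81647 - 1*18931) + V(5)*(-298 + 84) = (81647 - 1*18931) + (-298 + 84)/(2 + 5²) = (81647 - 18931) - 214/(2 + 25) = 62716 - 214/27 = 1693118/27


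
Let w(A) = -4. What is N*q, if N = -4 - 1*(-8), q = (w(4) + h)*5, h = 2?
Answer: -40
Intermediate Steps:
q = -10 (q = (-4 + 2)*5 = -2*5 = -10)
N = 4 (N = -4 + 8 = 4)
N*q = 4*(-10) = -40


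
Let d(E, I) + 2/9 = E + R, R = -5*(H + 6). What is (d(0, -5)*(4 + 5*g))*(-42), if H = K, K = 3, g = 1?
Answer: 17094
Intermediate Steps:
H = 3
R = -45 (R = -5*(3 + 6) = -5*9 = -45)
d(E, I) = -407/9 + E (d(E, I) = -2/9 + (E - 45) = -2/9 + (-45 + E) = -407/9 + E)
(d(0, -5)*(4 + 5*g))*(-42) = ((-407/9 + 0)*(4 + 5*1))*(-42) = -407*(4 + 5)/9*(-42) = -407/9*9*(-42) = -407*(-42) = 17094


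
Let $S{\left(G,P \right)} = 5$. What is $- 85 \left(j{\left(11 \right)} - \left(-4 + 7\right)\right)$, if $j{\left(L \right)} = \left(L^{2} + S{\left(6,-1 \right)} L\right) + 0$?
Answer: $-14705$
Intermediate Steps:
$j{\left(L \right)} = L^{2} + 5 L$ ($j{\left(L \right)} = \left(L^{2} + 5 L\right) + 0 = L^{2} + 5 L$)
$- 85 \left(j{\left(11 \right)} - \left(-4 + 7\right)\right) = - 85 \left(11 \left(5 + 11\right) - \left(-4 + 7\right)\right) = - 85 \left(11 \cdot 16 - 3\right) = - 85 \left(176 - 3\right) = \left(-85\right) 173 = -14705$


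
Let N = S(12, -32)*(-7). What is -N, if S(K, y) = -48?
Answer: -336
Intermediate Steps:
N = 336 (N = -48*(-7) = 336)
-N = -1*336 = -336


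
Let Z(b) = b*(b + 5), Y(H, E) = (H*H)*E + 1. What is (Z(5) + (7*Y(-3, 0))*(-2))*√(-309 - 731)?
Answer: 144*I*√65 ≈ 1161.0*I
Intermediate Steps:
Y(H, E) = 1 + E*H² (Y(H, E) = H²*E + 1 = E*H² + 1 = 1 + E*H²)
Z(b) = b*(5 + b)
(Z(5) + (7*Y(-3, 0))*(-2))*√(-309 - 731) = (5*(5 + 5) + (7*(1 + 0*(-3)²))*(-2))*√(-309 - 731) = (5*10 + (7*(1 + 0*9))*(-2))*√(-1040) = (50 + (7*(1 + 0))*(-2))*(4*I*√65) = (50 + (7*1)*(-2))*(4*I*√65) = (50 + 7*(-2))*(4*I*√65) = (50 - 14)*(4*I*√65) = 36*(4*I*√65) = 144*I*√65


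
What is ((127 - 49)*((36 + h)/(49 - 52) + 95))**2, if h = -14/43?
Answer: 77699332516/1849 ≈ 4.2022e+7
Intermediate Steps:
h = -14/43 (h = -14*1/43 = -14/43 ≈ -0.32558)
((127 - 49)*((36 + h)/(49 - 52) + 95))**2 = ((127 - 49)*((36 - 14/43)/(49 - 52) + 95))**2 = (78*((1534/43)/(-3) + 95))**2 = (78*((1534/43)*(-1/3) + 95))**2 = (78*(-1534/129 + 95))**2 = (78*(10721/129))**2 = (278746/43)**2 = 77699332516/1849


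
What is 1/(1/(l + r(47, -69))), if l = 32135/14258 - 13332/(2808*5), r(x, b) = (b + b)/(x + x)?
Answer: -32113669/196011855 ≈ -0.16384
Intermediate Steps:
r(x, b) = b/x (r(x, b) = (2*b)/((2*x)) = (2*b)*(1/(2*x)) = b/x)
l = 5439328/4170465 (l = 32135*(1/14258) - 13332/14040 = 32135/14258 - 13332*1/14040 = 32135/14258 - 1111/1170 = 5439328/4170465 ≈ 1.3042)
1/(1/(l + r(47, -69))) = 1/(1/(5439328/4170465 - 69/47)) = 1/(1/(-32113669/196011855)) = 1/(-196011855/32113669) = -32113669/196011855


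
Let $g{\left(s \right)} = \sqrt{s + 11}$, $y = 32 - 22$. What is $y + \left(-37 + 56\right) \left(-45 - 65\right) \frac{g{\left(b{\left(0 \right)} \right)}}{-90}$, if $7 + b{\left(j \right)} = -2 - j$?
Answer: $10 + \frac{209 \sqrt{2}}{9} \approx 42.841$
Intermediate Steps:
$b{\left(j \right)} = -9 - j$ ($b{\left(j \right)} = -7 - \left(2 + j\right) = -9 - j$)
$y = 10$
$g{\left(s \right)} = \sqrt{11 + s}$
$y + \left(-37 + 56\right) \left(-45 - 65\right) \frac{g{\left(b{\left(0 \right)} \right)}}{-90} = 10 + \left(-37 + 56\right) \left(-45 - 65\right) \frac{\sqrt{11 - 9}}{-90} = 10 + 19 \left(-110\right) \sqrt{11 + \left(-9 + 0\right)} \left(- \frac{1}{90}\right) = 10 - 2090 \sqrt{11 - 9} \left(- \frac{1}{90}\right) = 10 - 2090 \sqrt{2} \left(- \frac{1}{90}\right) = 10 - 2090 \left(- \frac{\sqrt{2}}{90}\right) = 10 + \frac{209 \sqrt{2}}{9}$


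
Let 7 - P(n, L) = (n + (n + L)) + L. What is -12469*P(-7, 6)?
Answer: -112221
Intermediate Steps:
P(n, L) = 7 - 2*L - 2*n (P(n, L) = 7 - ((n + (n + L)) + L) = 7 - ((n + (L + n)) + L) = 7 - ((L + 2*n) + L) = 7 - (2*L + 2*n) = 7 + (-2*L - 2*n) = 7 - 2*L - 2*n)
-12469*P(-7, 6) = -12469*(7 - 2*6 - 2*(-7)) = -12469*(7 - 12 + 14) = -12469*9 = -112221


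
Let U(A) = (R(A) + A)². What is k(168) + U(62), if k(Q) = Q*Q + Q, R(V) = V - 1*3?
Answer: 43033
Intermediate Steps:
R(V) = -3 + V (R(V) = V - 3 = -3 + V)
k(Q) = Q + Q² (k(Q) = Q² + Q = Q + Q²)
U(A) = (-3 + 2*A)² (U(A) = ((-3 + A) + A)² = (-3 + 2*A)²)
k(168) + U(62) = 168*(1 + 168) + (-3 + 2*62)² = 168*169 + (-3 + 124)² = 28392 + 121² = 28392 + 14641 = 43033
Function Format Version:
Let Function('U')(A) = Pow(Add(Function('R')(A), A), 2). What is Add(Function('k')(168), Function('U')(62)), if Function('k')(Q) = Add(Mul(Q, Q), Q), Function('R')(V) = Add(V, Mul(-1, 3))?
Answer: 43033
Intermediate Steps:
Function('R')(V) = Add(-3, V) (Function('R')(V) = Add(V, -3) = Add(-3, V))
Function('k')(Q) = Add(Q, Pow(Q, 2)) (Function('k')(Q) = Add(Pow(Q, 2), Q) = Add(Q, Pow(Q, 2)))
Function('U')(A) = Pow(Add(-3, Mul(2, A)), 2) (Function('U')(A) = Pow(Add(Add(-3, A), A), 2) = Pow(Add(-3, Mul(2, A)), 2))
Add(Function('k')(168), Function('U')(62)) = Add(Mul(168, Add(1, 168)), Pow(Add(-3, Mul(2, 62)), 2)) = Add(Mul(168, 169), Pow(Add(-3, 124), 2)) = Add(28392, Pow(121, 2)) = Add(28392, 14641) = 43033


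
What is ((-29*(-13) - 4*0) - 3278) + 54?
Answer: -2847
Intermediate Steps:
((-29*(-13) - 4*0) - 3278) + 54 = ((377 + 0) - 3278) + 54 = (377 - 3278) + 54 = -2901 + 54 = -2847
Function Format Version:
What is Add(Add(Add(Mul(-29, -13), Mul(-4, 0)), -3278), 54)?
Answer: -2847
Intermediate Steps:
Add(Add(Add(Mul(-29, -13), Mul(-4, 0)), -3278), 54) = Add(Add(Add(377, 0), -3278), 54) = Add(Add(377, -3278), 54) = Add(-2901, 54) = -2847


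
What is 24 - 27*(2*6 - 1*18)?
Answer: 186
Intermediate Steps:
24 - 27*(2*6 - 1*18) = 24 - 27*(12 - 18) = 24 - 27*(-6) = 24 + 162 = 186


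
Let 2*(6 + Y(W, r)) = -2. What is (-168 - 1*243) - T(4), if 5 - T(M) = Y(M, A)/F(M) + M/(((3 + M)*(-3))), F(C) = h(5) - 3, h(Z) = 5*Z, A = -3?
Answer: -192427/462 ≈ -416.51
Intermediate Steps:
Y(W, r) = -7 (Y(W, r) = -6 + (½)*(-2) = -6 - 1 = -7)
F(C) = 22 (F(C) = 5*5 - 3 = 25 - 3 = 22)
T(M) = 117/22 - M/(-9 - 3*M) (T(M) = 5 - (-7/22 + M/(((3 + M)*(-3)))) = 5 - (-7*1/22 + M/(-9 - 3*M)) = 5 - (-7/22 + M/(-9 - 3*M)) = 5 + (7/22 - M/(-9 - 3*M)) = 117/22 - M/(-9 - 3*M))
(-168 - 1*243) - T(4) = (-168 - 1*243) - (1053 + 373*4)/(66*(3 + 4)) = (-168 - 243) - (1053 + 1492)/(66*7) = -411 - 2545/(66*7) = -411 - 1*2545/462 = -411 - 2545/462 = -192427/462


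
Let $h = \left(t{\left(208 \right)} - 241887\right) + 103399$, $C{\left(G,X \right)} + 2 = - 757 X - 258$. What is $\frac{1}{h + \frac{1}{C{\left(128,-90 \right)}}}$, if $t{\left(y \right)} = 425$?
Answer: $- \frac{67870}{9370335809} \approx -7.2431 \cdot 10^{-6}$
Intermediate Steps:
$C{\left(G,X \right)} = -260 - 757 X$ ($C{\left(G,X \right)} = -2 - \left(258 + 757 X\right) = -260 - 757 X$)
$h = -138063$ ($h = \left(425 - 241887\right) + 103399 = -241462 + 103399 = -138063$)
$\frac{1}{h + \frac{1}{C{\left(128,-90 \right)}}} = \frac{1}{-138063 + \frac{1}{-260 - -68130}} = \frac{1}{-138063 + \frac{1}{-260 + 68130}} = \frac{1}{-138063 + \frac{1}{67870}} = \frac{1}{- \frac{9370335809}{67870}} = - \frac{67870}{9370335809}$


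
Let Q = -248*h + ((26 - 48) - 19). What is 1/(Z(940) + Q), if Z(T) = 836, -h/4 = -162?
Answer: -1/159909 ≈ -6.2536e-6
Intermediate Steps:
h = 648 (h = -4*(-162) = 648)
Q = -160745 (Q = -248*648 + ((26 - 48) - 19) = -160704 + (-22 - 19) = -160704 - 41 = -160745)
1/(Z(940) + Q) = 1/(836 - 160745) = 1/(-159909) = -1/159909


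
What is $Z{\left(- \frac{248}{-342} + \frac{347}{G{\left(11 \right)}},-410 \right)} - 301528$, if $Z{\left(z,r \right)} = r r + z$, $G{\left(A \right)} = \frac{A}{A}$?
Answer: $- \frac{22756727}{171} \approx -1.3308 \cdot 10^{5}$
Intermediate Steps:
$G{\left(A \right)} = 1$
$Z{\left(z,r \right)} = z + r^{2}$ ($Z{\left(z,r \right)} = r^{2} + z = z + r^{2}$)
$Z{\left(- \frac{248}{-342} + \frac{347}{G{\left(11 \right)}},-410 \right)} - 301528 = \left(\left(- \frac{248}{-342} + \frac{347}{1}\right) + \left(-410\right)^{2}\right) - 301528 = \left(\left(\left(-248\right) \left(- \frac{1}{342}\right) + 347 \cdot 1\right) + 168100\right) - 301528 = \left(\left(\frac{124}{171} + 347\right) + 168100\right) - 301528 = \left(\frac{59461}{171} + 168100\right) - 301528 = \frac{28804561}{171} - 301528 = - \frac{22756727}{171}$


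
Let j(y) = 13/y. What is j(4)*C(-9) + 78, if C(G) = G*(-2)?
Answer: 273/2 ≈ 136.50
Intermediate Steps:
C(G) = -2*G
j(4)*C(-9) + 78 = (13/4)*(-2*(-9)) + 78 = (13*(¼))*18 + 78 = (13/4)*18 + 78 = 117/2 + 78 = 273/2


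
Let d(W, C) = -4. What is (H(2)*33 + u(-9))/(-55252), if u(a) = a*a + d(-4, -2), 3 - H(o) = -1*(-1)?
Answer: -143/55252 ≈ -0.0025881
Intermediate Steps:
H(o) = 2 (H(o) = 3 - (-1)*(-1) = 3 - 1*1 = 3 - 1 = 2)
u(a) = -4 + a² (u(a) = a*a - 4 = a² - 4 = -4 + a²)
(H(2)*33 + u(-9))/(-55252) = (2*33 + (-4 + (-9)²))/(-55252) = (66 + (-4 + 81))*(-1/55252) = (66 + 77)*(-1/55252) = 143*(-1/55252) = -143/55252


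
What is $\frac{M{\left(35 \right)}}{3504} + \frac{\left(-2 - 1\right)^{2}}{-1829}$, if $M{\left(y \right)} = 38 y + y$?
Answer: $\frac{821683}{2136272} \approx 0.38463$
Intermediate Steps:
$M{\left(y \right)} = 39 y$
$\frac{M{\left(35 \right)}}{3504} + \frac{\left(-2 - 1\right)^{2}}{-1829} = \frac{39 \cdot 35}{3504} + \frac{\left(-2 - 1\right)^{2}}{-1829} = 1365 \cdot \frac{1}{3504} + \left(-3\right)^{2} \left(- \frac{1}{1829}\right) = \frac{455}{1168} + 9 \left(- \frac{1}{1829}\right) = \frac{455}{1168} - \frac{9}{1829} = \frac{821683}{2136272}$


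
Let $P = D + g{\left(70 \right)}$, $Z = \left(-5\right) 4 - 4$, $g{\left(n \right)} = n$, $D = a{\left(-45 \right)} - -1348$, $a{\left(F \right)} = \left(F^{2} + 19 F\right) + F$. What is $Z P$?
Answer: $-61032$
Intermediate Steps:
$a{\left(F \right)} = F^{2} + 20 F$
$D = 2473$ ($D = - 45 \left(20 - 45\right) - -1348 = \left(-45\right) \left(-25\right) + 1348 = 1125 + 1348 = 2473$)
$Z = -24$ ($Z = -20 - 4 = -24$)
$P = 2543$ ($P = 2473 + 70 = 2543$)
$Z P = \left(-24\right) 2543 = -61032$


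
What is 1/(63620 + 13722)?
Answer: 1/77342 ≈ 1.2930e-5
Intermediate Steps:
1/(63620 + 13722) = 1/77342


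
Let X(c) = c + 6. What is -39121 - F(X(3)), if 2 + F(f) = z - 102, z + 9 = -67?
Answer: -38941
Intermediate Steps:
X(c) = 6 + c
z = -76 (z = -9 - 67 = -76)
F(f) = -180 (F(f) = -2 + (-76 - 102) = -2 - 178 = -180)
-39121 - F(X(3)) = -39121 - 1*(-180) = -39121 + 180 = -38941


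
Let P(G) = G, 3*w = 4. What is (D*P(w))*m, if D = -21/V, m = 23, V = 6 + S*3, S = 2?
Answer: -161/3 ≈ -53.667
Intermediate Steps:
w = 4/3 (w = (⅓)*4 = 4/3 ≈ 1.3333)
V = 12 (V = 6 + 2*3 = 6 + 6 = 12)
D = -7/4 (D = -21/12 = -21*1/12 = -7/4 ≈ -1.7500)
(D*P(w))*m = -7/4*4/3*23 = -7/3*23 = -161/3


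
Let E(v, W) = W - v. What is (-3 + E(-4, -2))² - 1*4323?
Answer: -4322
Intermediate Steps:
(-3 + E(-4, -2))² - 1*4323 = (-3 + (-2 - 1*(-4)))² - 1*4323 = (-3 + (-2 + 4))² - 4323 = (-3 + 2)² - 4323 = (-1)² - 4323 = 1 - 4323 = -4322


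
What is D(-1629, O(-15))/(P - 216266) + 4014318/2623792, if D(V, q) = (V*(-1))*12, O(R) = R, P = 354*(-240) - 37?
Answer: 193012599603/131741908216 ≈ 1.4651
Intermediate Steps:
P = -84997 (P = -84960 - 37 = -84997)
D(V, q) = -12*V (D(V, q) = -V*12 = -12*V)
D(-1629, O(-15))/(P - 216266) + 4014318/2623792 = (-12*(-1629))/(-84997 - 216266) + 4014318/2623792 = 19548/(-301263) + 4014318*(1/2623792) = 19548*(-1/301263) + 2007159/1311896 = -6516/100421 + 2007159/1311896 = 193012599603/131741908216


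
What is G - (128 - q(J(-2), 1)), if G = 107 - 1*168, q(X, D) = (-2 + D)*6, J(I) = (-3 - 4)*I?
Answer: -195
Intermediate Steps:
J(I) = -7*I
q(X, D) = -12 + 6*D
G = -61 (G = 107 - 168 = -61)
G - (128 - q(J(-2), 1)) = -61 - (128 - (-12 + 6*1)) = -61 - (128 - (-12 + 6)) = -61 - (128 - 1*(-6)) = -61 - (128 + 6) = -61 - 1*134 = -61 - 134 = -195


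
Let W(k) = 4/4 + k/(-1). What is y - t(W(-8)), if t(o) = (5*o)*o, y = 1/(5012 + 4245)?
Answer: -3749084/9257 ≈ -405.00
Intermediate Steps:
W(k) = 1 - k (W(k) = 4*(¼) + k*(-1) = 1 - k)
y = 1/9257 ≈ 0.00010803
t(o) = 5*o²
y - t(W(-8)) = 1/9257 - 5*(1 - 1*(-8))² = 1/9257 - 5*(1 + 8)² = 1/9257 - 5*9² = 1/9257 - 5*81 = 1/9257 - 1*405 = 1/9257 - 405 = -3749084/9257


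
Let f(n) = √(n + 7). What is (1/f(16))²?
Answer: 1/23 ≈ 0.043478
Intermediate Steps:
f(n) = √(7 + n)
(1/f(16))² = (1/(√(7 + 16)))² = (1/(√23))² = (√23/23)² = 1/23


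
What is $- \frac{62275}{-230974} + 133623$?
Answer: $\frac{582330209}{4358} \approx 1.3362 \cdot 10^{5}$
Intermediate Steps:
$- \frac{62275}{-230974} + 133623 = \left(-62275\right) \left(- \frac{1}{230974}\right) + 133623 = \frac{1175}{4358} + 133623 = \frac{582330209}{4358}$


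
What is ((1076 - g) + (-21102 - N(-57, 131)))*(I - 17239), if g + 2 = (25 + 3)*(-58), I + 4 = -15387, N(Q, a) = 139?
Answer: 604927570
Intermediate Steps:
I = -15391 (I = -4 - 15387 = -15391)
g = -1626 (g = -2 + (25 + 3)*(-58) = -2 + 28*(-58) = -2 - 1624 = -1626)
((1076 - g) + (-21102 - N(-57, 131)))*(I - 17239) = ((1076 - 1*(-1626)) + (-21102 - 1*139))*(-15391 - 17239) = ((1076 + 1626) + (-21102 - 139))*(-32630) = (2702 - 21241)*(-32630) = -18539*(-32630) = 604927570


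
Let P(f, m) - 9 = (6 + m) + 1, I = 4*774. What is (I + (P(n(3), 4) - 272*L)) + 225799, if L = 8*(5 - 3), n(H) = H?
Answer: 224563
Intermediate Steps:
L = 16 (L = 8*2 = 16)
I = 3096
P(f, m) = 16 + m (P(f, m) = 9 + ((6 + m) + 1) = 9 + (7 + m) = 16 + m)
(I + (P(n(3), 4) - 272*L)) + 225799 = (3096 + ((16 + 4) - 272*16)) + 225799 = (3096 + (20 - 4352)) + 225799 = (3096 - 4332) + 225799 = -1236 + 225799 = 224563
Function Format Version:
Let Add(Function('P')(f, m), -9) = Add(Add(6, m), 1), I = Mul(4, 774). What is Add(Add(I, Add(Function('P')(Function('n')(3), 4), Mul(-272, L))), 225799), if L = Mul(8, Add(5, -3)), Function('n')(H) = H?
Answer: 224563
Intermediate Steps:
L = 16 (L = Mul(8, 2) = 16)
I = 3096
Function('P')(f, m) = Add(16, m) (Function('P')(f, m) = Add(9, Add(Add(6, m), 1)) = Add(9, Add(7, m)) = Add(16, m))
Add(Add(I, Add(Function('P')(Function('n')(3), 4), Mul(-272, L))), 225799) = Add(Add(3096, Add(Add(16, 4), Mul(-272, 16))), 225799) = Add(Add(3096, Add(20, -4352)), 225799) = Add(Add(3096, -4332), 225799) = Add(-1236, 225799) = 224563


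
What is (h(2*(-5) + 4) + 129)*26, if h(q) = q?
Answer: 3198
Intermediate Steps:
(h(2*(-5) + 4) + 129)*26 = ((2*(-5) + 4) + 129)*26 = ((-10 + 4) + 129)*26 = (-6 + 129)*26 = 123*26 = 3198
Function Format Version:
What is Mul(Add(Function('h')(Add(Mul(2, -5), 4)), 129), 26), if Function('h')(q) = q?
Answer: 3198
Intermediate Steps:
Mul(Add(Function('h')(Add(Mul(2, -5), 4)), 129), 26) = Mul(Add(Add(Mul(2, -5), 4), 129), 26) = Mul(Add(Add(-10, 4), 129), 26) = Mul(Add(-6, 129), 26) = Mul(123, 26) = 3198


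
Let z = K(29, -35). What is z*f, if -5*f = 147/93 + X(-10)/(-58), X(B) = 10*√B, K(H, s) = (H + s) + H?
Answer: -1127/155 + 23*I*√10/29 ≈ -7.271 + 2.508*I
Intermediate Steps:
K(H, s) = s + 2*H
z = 23 (z = -35 + 2*29 = -35 + 58 = 23)
f = -49/155 + I*√10/29 (f = -(147/93 + (10*√(-10))/(-58))/5 = -(147*(1/93) + (10*(I*√10))*(-1/58))/5 = -(49/31 + (10*I*√10)*(-1/58))/5 = -(49/31 - 5*I*√10/29)/5 = -49/155 + I*√10/29 ≈ -0.31613 + 0.10904*I)
z*f = 23*(-49/155 + I*√10/29) = -1127/155 + 23*I*√10/29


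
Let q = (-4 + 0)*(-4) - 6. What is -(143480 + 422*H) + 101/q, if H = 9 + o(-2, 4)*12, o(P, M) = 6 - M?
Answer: -1573959/10 ≈ -1.5740e+5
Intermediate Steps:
H = 33 (H = 9 + (6 - 1*4)*12 = 9 + (6 - 4)*12 = 9 + 2*12 = 9 + 24 = 33)
q = 10 (q = -4*(-4) - 6 = 16 - 6 = 10)
-(143480 + 422*H) + 101/q = -422/(1/(340 + 33)) + 101/10 = -422/(1/373) + 101*(1/10) = -422/1/373 + 101/10 = -422*373 + 101/10 = -157406 + 101/10 = -1573959/10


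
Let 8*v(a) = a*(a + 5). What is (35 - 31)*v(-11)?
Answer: 33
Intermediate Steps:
v(a) = a*(5 + a)/8 (v(a) = (a*(a + 5))/8 = (a*(5 + a))/8 = a*(5 + a)/8)
(35 - 31)*v(-11) = (35 - 31)*((⅛)*(-11)*(5 - 11)) = 4*((⅛)*(-11)*(-6)) = 4*(33/4) = 33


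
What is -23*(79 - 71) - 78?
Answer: -262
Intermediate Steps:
-23*(79 - 71) - 78 = -23*8 - 78 = -184 - 78 = -262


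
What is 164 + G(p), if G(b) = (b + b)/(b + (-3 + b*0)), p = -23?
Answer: 2155/13 ≈ 165.77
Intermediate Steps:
G(b) = 2*b/(-3 + b) (G(b) = (2*b)/(b + (-3 + 0)) = (2*b)/(b - 3) = (2*b)/(-3 + b) = 2*b/(-3 + b))
164 + G(p) = 164 + 2*(-23)/(-3 - 23) = 164 + 2*(-23)/(-26) = 164 + 2*(-23)*(-1/26) = 164 + 23/13 = 2155/13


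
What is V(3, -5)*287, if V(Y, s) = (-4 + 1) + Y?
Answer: 0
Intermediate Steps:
V(Y, s) = -3 + Y
V(3, -5)*287 = (-3 + 3)*287 = 0*287 = 0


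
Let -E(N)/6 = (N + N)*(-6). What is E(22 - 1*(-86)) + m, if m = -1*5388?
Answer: 2388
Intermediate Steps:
E(N) = 72*N (E(N) = -6*(N + N)*(-6) = -6*2*N*(-6) = -(-72)*N = 72*N)
m = -5388
E(22 - 1*(-86)) + m = 72*(22 - 1*(-86)) - 5388 = 72*(22 + 86) - 5388 = 72*108 - 5388 = 7776 - 5388 = 2388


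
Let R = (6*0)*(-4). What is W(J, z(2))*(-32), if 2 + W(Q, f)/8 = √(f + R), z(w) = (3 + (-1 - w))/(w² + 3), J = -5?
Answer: 512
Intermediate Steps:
z(w) = (2 - w)/(3 + w²)
R = 0 (R = 0*(-4) = 0)
W(Q, f) = -16 + 8*√f (W(Q, f) = -16 + 8*√(f + 0) = -16 + 8*√f)
W(J, z(2))*(-32) = (-16 + 8*√((2 - 1*2)/(3 + 2²)))*(-32) = (-16 + 8*√((2 - 2)/(3 + 4)))*(-32) = (-16 + 8*√(0/7))*(-32) = (-16 + 8*√((⅐)*0))*(-32) = (-16 + 8*√0)*(-32) = (-16 + 8*0)*(-32) = (-16 + 0)*(-32) = -16*(-32) = 512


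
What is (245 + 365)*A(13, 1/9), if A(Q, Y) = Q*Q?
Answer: 103090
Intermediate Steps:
A(Q, Y) = Q²
(245 + 365)*A(13, 1/9) = (245 + 365)*13² = 610*169 = 103090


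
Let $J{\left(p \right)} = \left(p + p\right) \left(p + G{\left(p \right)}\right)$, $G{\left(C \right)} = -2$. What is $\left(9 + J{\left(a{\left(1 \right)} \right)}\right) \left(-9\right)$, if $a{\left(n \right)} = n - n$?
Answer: $-81$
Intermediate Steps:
$a{\left(n \right)} = 0$
$J{\left(p \right)} = 2 p \left(-2 + p\right)$ ($J{\left(p \right)} = \left(p + p\right) \left(p - 2\right) = 2 p \left(-2 + p\right)$)
$\left(9 + J{\left(a{\left(1 \right)} \right)}\right) \left(-9\right) = \left(9 + 2 \cdot 0 \left(-2 + 0\right)\right) \left(-9\right) = \left(9 + 2 \cdot 0 \left(-2\right)\right) \left(-9\right) = \left(9 + 0\right) \left(-9\right) = 9 \left(-9\right) = -81$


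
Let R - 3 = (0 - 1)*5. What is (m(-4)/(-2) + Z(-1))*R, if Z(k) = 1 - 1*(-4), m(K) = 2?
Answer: -8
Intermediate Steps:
R = -2 (R = 3 + (0 - 1)*5 = 3 - 1*5 = 3 - 5 = -2)
Z(k) = 5 (Z(k) = 1 + 4 = 5)
(m(-4)/(-2) + Z(-1))*R = (2/(-2) + 5)*(-2) = (2*(-½) + 5)*(-2) = (-1 + 5)*(-2) = 4*(-2) = -8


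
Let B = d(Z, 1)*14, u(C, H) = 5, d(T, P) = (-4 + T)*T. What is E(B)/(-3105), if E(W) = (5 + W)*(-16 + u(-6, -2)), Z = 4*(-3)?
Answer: 29623/3105 ≈ 9.5404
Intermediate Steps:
Z = -12
d(T, P) = T*(-4 + T)
B = 2688 (B = -12*(-4 - 12)*14 = -12*(-16)*14 = 192*14 = 2688)
E(W) = -55 - 11*W (E(W) = (5 + W)*(-16 + 5) = (5 + W)*(-11) = -55 - 11*W)
E(B)/(-3105) = (-55 - 11*2688)/(-3105) = (-55 - 29568)*(-1/3105) = -29623*(-1/3105) = 29623/3105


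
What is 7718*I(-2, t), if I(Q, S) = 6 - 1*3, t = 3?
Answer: 23154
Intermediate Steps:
I(Q, S) = 3 (I(Q, S) = 6 - 3 = 3)
7718*I(-2, t) = 7718*3 = 23154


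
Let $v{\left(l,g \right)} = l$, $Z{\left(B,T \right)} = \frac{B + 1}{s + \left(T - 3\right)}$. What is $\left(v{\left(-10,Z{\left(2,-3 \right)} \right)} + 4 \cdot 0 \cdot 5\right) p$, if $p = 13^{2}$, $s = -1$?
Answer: $-1690$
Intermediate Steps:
$Z{\left(B,T \right)} = \frac{1 + B}{-4 + T}$ ($Z{\left(B,T \right)} = \frac{B + 1}{-1 + \left(T - 3\right)} = \frac{1 + B}{-1 + \left(T - 3\right)} = \frac{1 + B}{-1 + \left(-3 + T\right)} = \frac{1 + B}{-4 + T}$)
$p = 169$
$\left(v{\left(-10,Z{\left(2,-3 \right)} \right)} + 4 \cdot 0 \cdot 5\right) p = \left(-10 + 4 \cdot 0 \cdot 5\right) 169 = \left(-10 + 0 \cdot 5\right) 169 = \left(-10 + 0\right) 169 = \left(-10\right) 169 = -1690$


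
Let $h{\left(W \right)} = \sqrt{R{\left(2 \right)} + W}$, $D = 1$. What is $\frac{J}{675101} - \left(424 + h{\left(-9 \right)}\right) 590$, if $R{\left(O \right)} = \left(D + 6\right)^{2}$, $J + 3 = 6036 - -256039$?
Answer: $- \frac{168883004088}{675101} - 1180 \sqrt{10} \approx -2.5389 \cdot 10^{5}$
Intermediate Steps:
$J = 262072$ ($J = -3 + \left(6036 - -256039\right) = -3 + \left(6036 + 256039\right) = -3 + 262075 = 262072$)
$R{\left(O \right)} = 49$ ($R{\left(O \right)} = \left(1 + 6\right)^{2} = 7^{2} = 49$)
$h{\left(W \right)} = \sqrt{49 + W}$
$\frac{J}{675101} - \left(424 + h{\left(-9 \right)}\right) 590 = \frac{262072}{675101} - \left(424 + \sqrt{49 - 9}\right) 590 = 262072 \cdot \frac{1}{675101} - \left(424 + \sqrt{40}\right) 590 = \frac{262072}{675101} - \left(424 + 2 \sqrt{10}\right) 590 = \frac{262072}{675101} - \left(250160 + 1180 \sqrt{10}\right) = - \frac{168883004088}{675101} - 1180 \sqrt{10}$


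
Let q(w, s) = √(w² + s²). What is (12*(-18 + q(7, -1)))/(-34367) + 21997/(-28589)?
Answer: -749795675/982518163 - 60*√2/34367 ≈ -0.76561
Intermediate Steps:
q(w, s) = √(s² + w²)
(12*(-18 + q(7, -1)))/(-34367) + 21997/(-28589) = (12*(-18 + √((-1)² + 7²)))/(-34367) + 21997/(-28589) = (12*(-18 + √(1 + 49)))*(-1/34367) + 21997*(-1/28589) = (12*(-18 + √50))*(-1/34367) - 21997/28589 = (12*(-18 + 5*√2))*(-1/34367) - 21997/28589 = (-216 + 60*√2)*(-1/34367) - 21997/28589 = (216/34367 - 60*√2/34367) - 21997/28589 = -749795675/982518163 - 60*√2/34367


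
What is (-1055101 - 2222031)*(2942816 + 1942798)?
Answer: -16010801979048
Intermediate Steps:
(-1055101 - 2222031)*(2942816 + 1942798) = -3277132*4885614 = -16010801979048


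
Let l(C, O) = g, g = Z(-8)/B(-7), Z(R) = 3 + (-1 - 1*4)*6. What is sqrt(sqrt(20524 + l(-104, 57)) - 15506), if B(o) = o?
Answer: sqrt(-759794 + 7*sqrt(1005865))/7 ≈ 123.95*I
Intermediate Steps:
Z(R) = -27 (Z(R) = 3 + (-1 - 4)*6 = 3 - 5*6 = 3 - 30 = -27)
g = 27/7 (g = -27/(-7) = -27*(-1/7) = 27/7 ≈ 3.8571)
l(C, O) = 27/7
sqrt(sqrt(20524 + l(-104, 57)) - 15506) = sqrt(sqrt(20524 + 27/7) - 15506) = sqrt(sqrt(143695/7) - 15506) = sqrt(sqrt(1005865)/7 - 15506) = sqrt(-15506 + sqrt(1005865)/7)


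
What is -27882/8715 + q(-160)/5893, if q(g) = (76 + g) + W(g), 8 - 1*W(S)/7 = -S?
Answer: -700054/206255 ≈ -3.3941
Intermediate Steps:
W(S) = 56 + 7*S (W(S) = 56 - (-7)*S = 56 + 7*S)
q(g) = 132 + 8*g (q(g) = (76 + g) + (56 + 7*g) = 132 + 8*g)
-27882/8715 + q(-160)/5893 = -27882/8715 + (132 + 8*(-160))/5893 = -27882*1/8715 + (132 - 1280)*(1/5893) = -9294/2905 - 1148*1/5893 = -9294/2905 - 1148/5893 = -700054/206255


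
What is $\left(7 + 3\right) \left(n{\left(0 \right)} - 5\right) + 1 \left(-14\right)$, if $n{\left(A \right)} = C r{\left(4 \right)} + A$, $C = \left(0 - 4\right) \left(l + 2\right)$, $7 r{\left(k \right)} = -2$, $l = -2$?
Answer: $-64$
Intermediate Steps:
$r{\left(k \right)} = - \frac{2}{7}$ ($r{\left(k \right)} = \frac{1}{7} \left(-2\right) = - \frac{2}{7}$)
$C = 0$ ($C = \left(0 - 4\right) \left(-2 + 2\right) = \left(-4\right) 0 = 0$)
$n{\left(A \right)} = A$ ($n{\left(A \right)} = 0 \left(- \frac{2}{7}\right) + A = 0 + A = A$)
$\left(7 + 3\right) \left(n{\left(0 \right)} - 5\right) + 1 \left(-14\right) = \left(7 + 3\right) \left(0 - 5\right) + 1 \left(-14\right) = 10 \left(-5\right) - 14 = -50 - 14 = -64$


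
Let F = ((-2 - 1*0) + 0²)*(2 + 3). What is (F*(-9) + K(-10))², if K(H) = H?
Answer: 6400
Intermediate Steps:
F = -10 (F = ((-2 + 0) + 0)*5 = (-2 + 0)*5 = -2*5 = -10)
(F*(-9) + K(-10))² = (-10*(-9) - 10)² = (90 - 10)² = 80² = 6400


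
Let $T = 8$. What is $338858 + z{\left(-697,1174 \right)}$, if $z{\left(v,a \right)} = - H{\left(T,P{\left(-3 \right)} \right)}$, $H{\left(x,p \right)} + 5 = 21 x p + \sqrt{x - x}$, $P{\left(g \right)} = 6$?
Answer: $337855$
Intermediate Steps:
$H{\left(x,p \right)} = -5 + 21 p x$ ($H{\left(x,p \right)} = -5 + \left(21 x p + \sqrt{x - x}\right) = -5 + \left(21 p x + \sqrt{0}\right) = -5 + \left(21 p x + 0\right) = -5 + 21 p x$)
$z{\left(v,a \right)} = -1003$ ($z{\left(v,a \right)} = - (-5 + 21 \cdot 6 \cdot 8) = - (-5 + 1008) = \left(-1\right) 1003 = -1003$)
$338858 + z{\left(-697,1174 \right)} = 338858 - 1003 = 337855$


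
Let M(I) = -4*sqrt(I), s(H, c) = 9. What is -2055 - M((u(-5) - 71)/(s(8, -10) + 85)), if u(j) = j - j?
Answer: -2055 + 2*I*sqrt(6674)/47 ≈ -2055.0 + 3.4764*I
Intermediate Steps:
u(j) = 0
-2055 - M((u(-5) - 71)/(s(8, -10) + 85)) = -2055 - (-4)*sqrt((0 - 71)/(9 + 85)) = -2055 - (-4)*sqrt(-71/94) = -2055 - (-4)*I*sqrt(6674)/94 = -2055 - (-2)*I*sqrt(6674)/47 = -2055 + 2*I*sqrt(6674)/47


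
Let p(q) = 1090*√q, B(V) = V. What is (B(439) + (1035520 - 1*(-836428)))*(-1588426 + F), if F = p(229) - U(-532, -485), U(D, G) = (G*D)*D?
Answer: 254042124076818 + 2040901830*√229 ≈ 2.5407e+14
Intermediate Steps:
U(D, G) = G*D² (U(D, G) = (D*G)*D = G*D²)
F = 137266640 + 1090*√229 (F = 1090*√229 - (-485)*(-532)² = 1090*√229 - (-485)*283024 = 1090*√229 - 1*(-137266640) = 1090*√229 + 137266640 = 137266640 + 1090*√229 ≈ 1.3728e+8)
(B(439) + (1035520 - 1*(-836428)))*(-1588426 + F) = (439 + (1035520 - 1*(-836428)))*(-1588426 + (137266640 + 1090*√229)) = (439 + (1035520 + 836428))*(135678214 + 1090*√229) = (439 + 1871948)*(135678214 + 1090*√229) = 1872387*(135678214 + 1090*√229) = 254042124076818 + 2040901830*√229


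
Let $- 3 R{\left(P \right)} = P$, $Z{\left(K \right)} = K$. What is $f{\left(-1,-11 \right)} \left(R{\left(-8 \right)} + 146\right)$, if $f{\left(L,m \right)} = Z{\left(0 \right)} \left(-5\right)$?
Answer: $0$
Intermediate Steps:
$R{\left(P \right)} = - \frac{P}{3}$
$f{\left(L,m \right)} = 0$ ($f{\left(L,m \right)} = 0 \left(-5\right) = 0$)
$f{\left(-1,-11 \right)} \left(R{\left(-8 \right)} + 146\right) = 0 \left(\left(- \frac{1}{3}\right) \left(-8\right) + 146\right) = 0 \left(\frac{8}{3} + 146\right) = 0 \cdot \frac{446}{3} = 0$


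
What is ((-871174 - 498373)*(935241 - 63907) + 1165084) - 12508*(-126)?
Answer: -1193330124606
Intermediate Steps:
((-871174 - 498373)*(935241 - 63907) + 1165084) - 12508*(-126) = (-1369547*871334 + 1165084) + 1576008 = (-1193332865698 + 1165084) + 1576008 = -1193331700614 + 1576008 = -1193330124606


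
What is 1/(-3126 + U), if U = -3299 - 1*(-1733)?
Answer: -1/4692 ≈ -0.00021313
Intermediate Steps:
U = -1566 (U = -3299 + 1733 = -1566)
1/(-3126 + U) = 1/(-3126 - 1566) = 1/(-4692) = -1/4692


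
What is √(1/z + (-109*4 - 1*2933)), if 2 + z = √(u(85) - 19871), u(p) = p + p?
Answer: √((6739 - 10107*I*√2189)/(-2 + 3*I*√2189)) ≈ 6.0e-5 - 58.043*I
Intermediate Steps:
u(p) = 2*p
z = -2 + 3*I*√2189 (z = -2 + √(2*85 - 19871) = -2 + √(170 - 19871) = -2 + √(-19701) = -2 + 3*I*√2189 ≈ -2.0 + 140.36*I)
√(1/z + (-109*4 - 1*2933)) = √(1/(-2 + 3*I*√2189) + (-109*4 - 1*2933)) = √(1/(-2 + 3*I*√2189) + (-436 - 2933)) = √(1/(-2 + 3*I*√2189) - 3369) = √(-3369 + 1/(-2 + 3*I*√2189))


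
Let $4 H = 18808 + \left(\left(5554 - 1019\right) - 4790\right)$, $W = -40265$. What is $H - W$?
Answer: $\frac{179613}{4} \approx 44903.0$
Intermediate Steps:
$H = \frac{18553}{4}$ ($H = \frac{18808 + \left(\left(5554 - 1019\right) - 4790\right)}{4} = \frac{18808 + \left(4535 - 4790\right)}{4} = \frac{18808 - 255}{4} = \frac{1}{4} \cdot 18553 = \frac{18553}{4} \approx 4638.3$)
$H - W = \frac{18553}{4} - -40265 = \frac{18553}{4} + 40265 = \frac{179613}{4}$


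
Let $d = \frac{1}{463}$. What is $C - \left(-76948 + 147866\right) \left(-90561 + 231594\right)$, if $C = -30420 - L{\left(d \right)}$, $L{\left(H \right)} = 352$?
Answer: $-10001809066$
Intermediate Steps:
$d = \frac{1}{463} \approx 0.0021598$
$C = -30772$ ($C = -30420 - 352 = -30772$)
$C - \left(-76948 + 147866\right) \left(-90561 + 231594\right) = -30772 - \left(-76948 + 147866\right) \left(-90561 + 231594\right) = -30772 - 70918 \cdot 141033 = -30772 - 10001778294 = -10001809066$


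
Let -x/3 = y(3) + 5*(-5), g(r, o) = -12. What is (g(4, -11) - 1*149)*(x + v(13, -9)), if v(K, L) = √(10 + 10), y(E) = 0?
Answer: -12075 - 322*√5 ≈ -12795.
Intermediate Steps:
v(K, L) = 2*√5 (v(K, L) = √20 = 2*√5)
x = 75 (x = -3*(0 + 5*(-5)) = -3*(0 - 25) = -3*(-25) = 75)
(g(4, -11) - 1*149)*(x + v(13, -9)) = (-12 - 1*149)*(75 + 2*√5) = (-12 - 149)*(75 + 2*√5) = -161*(75 + 2*√5) = -12075 - 322*√5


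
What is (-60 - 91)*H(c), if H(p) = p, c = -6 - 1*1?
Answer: 1057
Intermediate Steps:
c = -7 (c = -6 - 1 = -7)
(-60 - 91)*H(c) = (-60 - 91)*(-7) = -151*(-7) = 1057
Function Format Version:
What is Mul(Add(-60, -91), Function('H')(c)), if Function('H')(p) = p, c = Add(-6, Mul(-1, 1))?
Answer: 1057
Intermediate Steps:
c = -7 (c = Add(-6, -1) = -7)
Mul(Add(-60, -91), Function('H')(c)) = Mul(Add(-60, -91), -7) = Mul(-151, -7) = 1057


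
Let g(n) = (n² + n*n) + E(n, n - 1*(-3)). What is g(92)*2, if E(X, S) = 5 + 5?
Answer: 33876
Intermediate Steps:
E(X, S) = 10
g(n) = 10 + 2*n² (g(n) = (n² + n*n) + 10 = (n² + n²) + 10 = 2*n² + 10 = 10 + 2*n²)
g(92)*2 = (10 + 2*92²)*2 = (10 + 2*8464)*2 = (10 + 16928)*2 = 16938*2 = 33876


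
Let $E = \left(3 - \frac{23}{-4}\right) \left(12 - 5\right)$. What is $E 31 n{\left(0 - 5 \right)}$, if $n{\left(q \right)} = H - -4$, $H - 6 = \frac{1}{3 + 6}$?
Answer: $\frac{691145}{36} \approx 19198.0$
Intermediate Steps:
$H = \frac{55}{9}$ ($H = 6 + \frac{1}{3 + 6} = 6 + \frac{1}{9} = \frac{55}{9} \approx 6.1111$)
$n{\left(q \right)} = \frac{91}{9}$ ($n{\left(q \right)} = \frac{55}{9} - -4 = \frac{55}{9} + 4 = \frac{91}{9}$)
$E = \frac{245}{4}$ ($E = \left(3 - - \frac{23}{4}\right) 7 = \left(3 + \frac{23}{4}\right) 7 = \frac{35}{4} \cdot 7 = \frac{245}{4} \approx 61.25$)
$E 31 n{\left(0 - 5 \right)} = \frac{245}{4} \cdot 31 \cdot \frac{91}{9} = \frac{7595}{4} \cdot \frac{91}{9} = \frac{691145}{36}$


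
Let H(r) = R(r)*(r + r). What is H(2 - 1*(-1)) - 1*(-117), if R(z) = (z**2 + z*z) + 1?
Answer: 231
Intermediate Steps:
R(z) = 1 + 2*z**2 (R(z) = (z**2 + z**2) + 1 = 2*z**2 + 1 = 1 + 2*z**2)
H(r) = 2*r*(1 + 2*r**2) (H(r) = (1 + 2*r**2)*(r + r) = (1 + 2*r**2)*(2*r) = 2*r*(1 + 2*r**2))
H(2 - 1*(-1)) - 1*(-117) = (2*(2 - 1*(-1)) + 4*(2 - 1*(-1))**3) - 1*(-117) = (2*(2 + 1) + 4*(2 + 1)**3) + 117 = (2*3 + 4*3**3) + 117 = (6 + 4*27) + 117 = (6 + 108) + 117 = 114 + 117 = 231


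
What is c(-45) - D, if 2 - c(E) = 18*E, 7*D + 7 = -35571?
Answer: 41262/7 ≈ 5894.6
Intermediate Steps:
D = -35578/7 (D = -1 + (⅐)*(-35571) = -1 - 35571/7 = -35578/7 ≈ -5082.6)
c(E) = 2 - 18*E
c(-45) - D = (2 - 18*(-45)) - 1*(-35578/7) = (2 + 810) + 35578/7 = 812 + 35578/7 = 41262/7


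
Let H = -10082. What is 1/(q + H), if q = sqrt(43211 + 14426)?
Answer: -10082/101589087 - sqrt(57637)/101589087 ≈ -0.00010161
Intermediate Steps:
q = sqrt(57637) ≈ 240.08
1/(q + H) = 1/(sqrt(57637) - 10082) = 1/(-10082 + sqrt(57637))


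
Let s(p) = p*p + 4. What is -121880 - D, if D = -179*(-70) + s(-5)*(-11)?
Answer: -134091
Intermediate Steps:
s(p) = 4 + p² (s(p) = p² + 4 = 4 + p²)
D = 12211 (D = -179*(-70) + (4 + (-5)²)*(-11) = 12530 + (4 + 25)*(-11) = 12530 + 29*(-11) = 12530 - 319 = 12211)
-121880 - D = -121880 - 1*12211 = -121880 - 12211 = -134091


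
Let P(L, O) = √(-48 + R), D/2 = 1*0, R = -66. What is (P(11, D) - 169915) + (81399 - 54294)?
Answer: -142810 + I*√114 ≈ -1.4281e+5 + 10.677*I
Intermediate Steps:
D = 0 (D = 2*(1*0) = 2*0 = 0)
P(L, O) = I*√114 (P(L, O) = √(-48 - 66) = √(-114) = I*√114)
(P(11, D) - 169915) + (81399 - 54294) = (I*√114 - 169915) + (81399 - 54294) = (-169915 + I*√114) + 27105 = -142810 + I*√114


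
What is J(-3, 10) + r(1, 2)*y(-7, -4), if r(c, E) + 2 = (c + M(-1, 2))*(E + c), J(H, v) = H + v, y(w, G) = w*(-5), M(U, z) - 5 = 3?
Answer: 882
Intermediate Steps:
M(U, z) = 8 (M(U, z) = 5 + 3 = 8)
y(w, G) = -5*w
r(c, E) = -2 + (8 + c)*(E + c) (r(c, E) = -2 + (c + 8)*(E + c) = -2 + (8 + c)*(E + c))
J(-3, 10) + r(1, 2)*y(-7, -4) = (-3 + 10) + (-2 + 1**2 + 8*2 + 8*1 + 2*1)*(-5*(-7)) = 7 + (-2 + 1 + 16 + 8 + 2)*35 = 7 + 25*35 = 7 + 875 = 882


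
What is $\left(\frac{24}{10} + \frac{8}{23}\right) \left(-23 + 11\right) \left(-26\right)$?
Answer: $\frac{98592}{115} \approx 857.32$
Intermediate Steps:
$\left(\frac{24}{10} + \frac{8}{23}\right) \left(-23 + 11\right) \left(-26\right) = \left(24 \cdot \frac{1}{10} + 8 \cdot \frac{1}{23}\right) \left(-12\right) \left(-26\right) = \left(\frac{12}{5} + \frac{8}{23}\right) \left(-12\right) \left(-26\right) = \frac{316}{115} \left(-12\right) \left(-26\right) = \left(- \frac{3792}{115}\right) \left(-26\right) = \frac{98592}{115}$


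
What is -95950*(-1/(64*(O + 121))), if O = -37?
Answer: 47975/2688 ≈ 17.848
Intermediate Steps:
-95950*(-1/(64*(O + 121))) = -95950*(-1/(64*(-37 + 121))) = -95950/((-64*84)) = -95950/(-5376) = -95950*(-1/5376) = 47975/2688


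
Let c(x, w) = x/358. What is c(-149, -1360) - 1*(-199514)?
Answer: 71425863/358 ≈ 1.9951e+5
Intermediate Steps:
c(x, w) = x/358 (c(x, w) = x*(1/358) = x/358)
c(-149, -1360) - 1*(-199514) = (1/358)*(-149) - 1*(-199514) = -149/358 + 199514 = 71425863/358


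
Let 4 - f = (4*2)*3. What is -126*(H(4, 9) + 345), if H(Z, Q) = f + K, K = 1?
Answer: -41076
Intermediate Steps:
f = -20 (f = 4 - 4*2*3 = 4 - 8*3 = 4 - 1*24 = 4 - 24 = -20)
H(Z, Q) = -19 (H(Z, Q) = -20 + 1 = -19)
-126*(H(4, 9) + 345) = -126*(-19 + 345) = -126*326 = -41076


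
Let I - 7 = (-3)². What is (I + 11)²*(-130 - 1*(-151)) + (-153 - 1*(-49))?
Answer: 15205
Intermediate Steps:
I = 16 (I = 7 + (-3)² = 7 + 9 = 16)
(I + 11)²*(-130 - 1*(-151)) + (-153 - 1*(-49)) = (16 + 11)²*(-130 - 1*(-151)) + (-153 - 1*(-49)) = 27²*(-130 + 151) + (-153 + 49) = 729*21 - 104 = 15309 - 104 = 15205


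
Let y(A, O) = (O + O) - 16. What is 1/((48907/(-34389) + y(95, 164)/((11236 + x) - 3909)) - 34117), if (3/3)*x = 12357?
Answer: -169228269/5773798842478 ≈ -2.9310e-5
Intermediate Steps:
x = 12357
y(A, O) = -16 + 2*O (y(A, O) = 2*O - 16 = -16 + 2*O)
1/((48907/(-34389) + y(95, 164)/((11236 + x) - 3909)) - 34117) = 1/((48907/(-34389) + (-16 + 2*164)/((11236 + 12357) - 3909)) - 34117) = 1/((48907*(-1/34389) + (-16 + 328)/(23593 - 3909)) - 34117) = 1/((-48907/34389 + 312/19684) - 34117) = 1/((-48907/34389 + 312*(1/19684)) - 34117) = 1/((-48907/34389 + 78/4921) - 34117) = 1/(-237989005/169228269 - 34117) = 1/(-5773798842478/169228269) = -169228269/5773798842478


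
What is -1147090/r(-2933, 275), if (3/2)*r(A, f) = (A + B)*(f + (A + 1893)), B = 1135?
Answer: -114709/91698 ≈ -1.2509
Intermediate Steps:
r(A, f) = 2*(1135 + A)*(1893 + A + f)/3 (r(A, f) = 2*((A + 1135)*(f + (A + 1893)))/3 = 2*((1135 + A)*(f + (1893 + A)))/3 = 2*((1135 + A)*(1893 + A + f))/3 = 2*(1135 + A)*(1893 + A + f)/3)
-1147090/r(-2933, 275) = -1147090/(1432370 + (⅔)*(-2933)² + (2270/3)*275 + (6056/3)*(-2933) + (⅔)*(-2933)*275) = -1147090/(1432370 + (⅔)*8602489 + 624250/3 - 17762248/3 - 1613150/3) = -1147090/(1432370 + 17204978/3 + 624250/3 - 17762248/3 - 1613150/3) = -1147090/916980 = -1147090*1/916980 = -114709/91698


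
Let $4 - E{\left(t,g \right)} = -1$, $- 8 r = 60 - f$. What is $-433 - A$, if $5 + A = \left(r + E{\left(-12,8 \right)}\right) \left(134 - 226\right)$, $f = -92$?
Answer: $-1716$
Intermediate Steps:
$r = -19$ ($r = - \frac{60 - -92}{8} = - \frac{60 + 92}{8} = \left(- \frac{1}{8}\right) 152 = -19$)
$E{\left(t,g \right)} = 5$ ($E{\left(t,g \right)} = 4 - -1 = 4 + 1 = 5$)
$A = 1283$ ($A = -5 + \left(-19 + 5\right) \left(134 - 226\right) = -5 - -1288 = -5 + 1288 = 1283$)
$-433 - A = -433 - 1283 = -1716$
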